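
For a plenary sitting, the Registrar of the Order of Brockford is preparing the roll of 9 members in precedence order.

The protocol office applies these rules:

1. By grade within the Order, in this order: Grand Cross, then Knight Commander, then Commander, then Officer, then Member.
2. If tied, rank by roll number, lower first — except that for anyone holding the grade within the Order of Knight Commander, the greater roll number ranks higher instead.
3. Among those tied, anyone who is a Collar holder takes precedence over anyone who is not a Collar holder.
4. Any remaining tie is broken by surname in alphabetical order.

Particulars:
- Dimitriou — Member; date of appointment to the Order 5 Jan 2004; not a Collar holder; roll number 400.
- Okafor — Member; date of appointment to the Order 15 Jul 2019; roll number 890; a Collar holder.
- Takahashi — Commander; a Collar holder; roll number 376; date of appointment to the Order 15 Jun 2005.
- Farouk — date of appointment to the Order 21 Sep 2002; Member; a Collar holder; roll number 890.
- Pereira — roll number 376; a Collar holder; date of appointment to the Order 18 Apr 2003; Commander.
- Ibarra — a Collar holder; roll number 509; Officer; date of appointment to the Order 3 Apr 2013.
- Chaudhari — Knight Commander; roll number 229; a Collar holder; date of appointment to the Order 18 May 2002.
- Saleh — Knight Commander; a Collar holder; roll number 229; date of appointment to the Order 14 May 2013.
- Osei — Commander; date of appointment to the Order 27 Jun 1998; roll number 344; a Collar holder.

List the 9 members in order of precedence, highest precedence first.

By grade within the Order: Chaudhari and Saleh (Knight Commander); then Osei, Pereira and Takahashi (Commander); then Ibarra (Officer); then Dimitriou, Farouk and Okafor (Member).
Chaudhari and Saleh both have roll number 229, so the next rule applies.
Chaudhari and Saleh are each a Collar holder, so the next rule applies.
Among Chaudhari and Saleh, alphabetically by surname: Chaudhari before Saleh.
Among Osei, Pereira and Takahashi, by roll number (lower first): Osei (344) before Pereira and Takahashi (376).
Pereira and Takahashi are each a Collar holder, so the next rule applies.
Among Pereira and Takahashi, alphabetically by surname: Pereira before Takahashi.
Among Dimitriou, Farouk and Okafor, by roll number (lower first): Dimitriou (400) before Farouk and Okafor (890).
Farouk and Okafor are each a Collar holder, so the next rule applies.
Among Farouk and Okafor, alphabetically by surname: Farouk before Okafor.
Full order: Chaudhari, Saleh, Osei, Pereira, Takahashi, Ibarra, Dimitriou, Farouk, Okafor.

Chaudhari, Saleh, Osei, Pereira, Takahashi, Ibarra, Dimitriou, Farouk, Okafor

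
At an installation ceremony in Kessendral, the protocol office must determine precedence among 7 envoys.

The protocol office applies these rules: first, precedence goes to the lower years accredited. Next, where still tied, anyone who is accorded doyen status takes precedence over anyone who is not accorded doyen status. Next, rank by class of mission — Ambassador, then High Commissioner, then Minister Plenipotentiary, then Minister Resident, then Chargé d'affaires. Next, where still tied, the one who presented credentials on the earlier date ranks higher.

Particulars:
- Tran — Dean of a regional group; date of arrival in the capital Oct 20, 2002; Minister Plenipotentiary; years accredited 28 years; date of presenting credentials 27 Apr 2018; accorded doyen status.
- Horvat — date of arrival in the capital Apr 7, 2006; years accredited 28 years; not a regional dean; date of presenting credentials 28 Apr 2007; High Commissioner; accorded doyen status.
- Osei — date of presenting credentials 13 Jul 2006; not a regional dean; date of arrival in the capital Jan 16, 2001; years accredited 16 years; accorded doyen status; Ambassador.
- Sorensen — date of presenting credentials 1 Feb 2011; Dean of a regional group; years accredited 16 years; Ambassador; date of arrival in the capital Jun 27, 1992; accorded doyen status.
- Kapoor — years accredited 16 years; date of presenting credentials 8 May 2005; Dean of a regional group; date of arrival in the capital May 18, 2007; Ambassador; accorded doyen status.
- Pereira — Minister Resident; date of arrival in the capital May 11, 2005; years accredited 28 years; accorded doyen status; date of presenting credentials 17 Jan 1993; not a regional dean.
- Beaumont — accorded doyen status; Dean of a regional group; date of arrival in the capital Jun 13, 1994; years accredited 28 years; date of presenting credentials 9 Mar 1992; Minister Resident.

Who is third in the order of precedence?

By years accredited (lower first): Kapoor, Osei and Sorensen (each 16 years); then Horvat, Tran, Beaumont and Pereira (each 28 years).
Kapoor, Osei and Sorensen are each accorded doyen status, so the next rule applies.
Kapoor, Osei and Sorensen are each Ambassador, so the next rule applies.
Among Kapoor, Osei and Sorensen, by date of presenting credentials (earlier first): Kapoor (8 May 2005) before Osei (13 Jul 2006) before Sorensen (1 Feb 2011).
Horvat, Tran, Beaumont and Pereira are each accorded doyen status, so the next rule applies.
Among Horvat, Tran, Beaumont and Pereira, by class of mission: Horvat (High Commissioner) before Tran (Minister Plenipotentiary) before Beaumont and Pereira (Minister Resident).
Among Beaumont and Pereira, by date of presenting credentials (earlier first): Beaumont (9 Mar 1992) before Pereira (17 Jan 1993).
Order: Kapoor, Osei, Sorensen, Horvat, Tran, Beaumont, Pereira.

Sorensen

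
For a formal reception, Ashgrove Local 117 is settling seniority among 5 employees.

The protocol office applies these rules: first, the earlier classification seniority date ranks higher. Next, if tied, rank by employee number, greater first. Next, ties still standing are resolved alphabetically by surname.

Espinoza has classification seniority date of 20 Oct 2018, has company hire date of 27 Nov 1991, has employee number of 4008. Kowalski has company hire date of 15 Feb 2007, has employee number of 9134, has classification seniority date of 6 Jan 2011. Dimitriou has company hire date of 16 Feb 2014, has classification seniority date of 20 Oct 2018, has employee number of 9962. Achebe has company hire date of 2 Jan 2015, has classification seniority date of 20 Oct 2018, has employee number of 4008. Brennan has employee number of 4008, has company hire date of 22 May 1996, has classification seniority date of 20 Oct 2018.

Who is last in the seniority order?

Espinoza

By classification seniority date (earlier first): Kowalski (6 Jan 2011); then Dimitriou, Achebe, Brennan and Espinoza (each 20 Oct 2018).
Among Dimitriou, Achebe, Brennan and Espinoza, by employee number (higher first): Dimitriou (9962) before Achebe, Brennan and Espinoza (4008).
Among Achebe, Brennan and Espinoza, alphabetically by surname: Achebe before Brennan before Espinoza.
Order: Kowalski, Dimitriou, Achebe, Brennan, Espinoza.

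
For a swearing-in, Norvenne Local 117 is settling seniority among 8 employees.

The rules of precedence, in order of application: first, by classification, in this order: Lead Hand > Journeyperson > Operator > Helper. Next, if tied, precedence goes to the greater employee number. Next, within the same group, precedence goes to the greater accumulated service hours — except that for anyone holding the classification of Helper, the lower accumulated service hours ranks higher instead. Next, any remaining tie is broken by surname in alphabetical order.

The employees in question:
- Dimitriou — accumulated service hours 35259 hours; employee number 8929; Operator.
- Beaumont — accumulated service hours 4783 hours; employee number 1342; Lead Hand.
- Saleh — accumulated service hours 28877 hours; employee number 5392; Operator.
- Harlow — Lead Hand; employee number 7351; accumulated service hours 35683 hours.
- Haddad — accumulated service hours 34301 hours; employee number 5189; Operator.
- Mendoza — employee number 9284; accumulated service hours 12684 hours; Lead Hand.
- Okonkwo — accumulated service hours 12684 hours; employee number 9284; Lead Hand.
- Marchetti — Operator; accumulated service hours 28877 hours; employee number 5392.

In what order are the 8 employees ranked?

By classification: Mendoza, Okonkwo, Harlow and Beaumont (Lead Hand); then Dimitriou, Marchetti, Saleh and Haddad (Operator).
Among Mendoza, Okonkwo, Harlow and Beaumont, by employee number (higher first): Mendoza and Okonkwo (9284) before Harlow (7351) before Beaumont (1342).
Mendoza and Okonkwo both have accumulated service hours 12684 hours, so the next rule applies.
Among Mendoza and Okonkwo, alphabetically by surname: Mendoza before Okonkwo.
Among Dimitriou, Marchetti, Saleh and Haddad, by employee number (higher first): Dimitriou (8929) before Marchetti and Saleh (5392) before Haddad (5189).
Marchetti and Saleh both have accumulated service hours 28877 hours, so the next rule applies.
Among Marchetti and Saleh, alphabetically by surname: Marchetti before Saleh.
Full order: Mendoza, Okonkwo, Harlow, Beaumont, Dimitriou, Marchetti, Saleh, Haddad.

Mendoza, Okonkwo, Harlow, Beaumont, Dimitriou, Marchetti, Saleh, Haddad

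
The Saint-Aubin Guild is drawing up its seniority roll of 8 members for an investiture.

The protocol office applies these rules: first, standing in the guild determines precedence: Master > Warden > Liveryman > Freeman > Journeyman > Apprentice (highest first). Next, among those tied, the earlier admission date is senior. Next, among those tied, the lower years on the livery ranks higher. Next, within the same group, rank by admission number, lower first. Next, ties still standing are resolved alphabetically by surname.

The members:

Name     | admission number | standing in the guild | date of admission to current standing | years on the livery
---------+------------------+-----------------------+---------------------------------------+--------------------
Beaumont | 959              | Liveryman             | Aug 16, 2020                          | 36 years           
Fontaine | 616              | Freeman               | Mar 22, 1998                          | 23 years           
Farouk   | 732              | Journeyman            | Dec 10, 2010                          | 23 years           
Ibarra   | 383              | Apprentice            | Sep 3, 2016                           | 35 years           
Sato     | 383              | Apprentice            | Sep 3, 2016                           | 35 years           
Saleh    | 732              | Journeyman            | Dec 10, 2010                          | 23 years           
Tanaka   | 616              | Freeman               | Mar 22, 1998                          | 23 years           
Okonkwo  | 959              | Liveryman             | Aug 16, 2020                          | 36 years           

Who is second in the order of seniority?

By standing in the guild: Beaumont and Okonkwo (Liveryman); then Fontaine and Tanaka (Freeman); then Farouk and Saleh (Journeyman); then Ibarra and Sato (Apprentice).
Beaumont and Okonkwo both have date of admission to current standing Aug 16, 2020, so the next rule applies.
Beaumont and Okonkwo both have years on the livery 36 years, so the next rule applies.
Beaumont and Okonkwo both have admission number 959, so the next rule applies.
Among Beaumont and Okonkwo, alphabetically by surname: Beaumont before Okonkwo.
Fontaine and Tanaka both have date of admission to current standing Mar 22, 1998, so the next rule applies.
Fontaine and Tanaka both have years on the livery 23 years, so the next rule applies.
Fontaine and Tanaka both have admission number 616, so the next rule applies.
Among Fontaine and Tanaka, alphabetically by surname: Fontaine before Tanaka.
Farouk and Saleh both have date of admission to current standing Dec 10, 2010, so the next rule applies.
Farouk and Saleh both have years on the livery 23 years, so the next rule applies.
Farouk and Saleh both have admission number 732, so the next rule applies.
Among Farouk and Saleh, alphabetically by surname: Farouk before Saleh.
Ibarra and Sato both have date of admission to current standing Sep 3, 2016, so the next rule applies.
Ibarra and Sato both have years on the livery 35 years, so the next rule applies.
Ibarra and Sato both have admission number 383, so the next rule applies.
Among Ibarra and Sato, alphabetically by surname: Ibarra before Sato.
Order: Beaumont, Okonkwo, Fontaine, Tanaka, Farouk, Saleh, Ibarra, Sato.

Okonkwo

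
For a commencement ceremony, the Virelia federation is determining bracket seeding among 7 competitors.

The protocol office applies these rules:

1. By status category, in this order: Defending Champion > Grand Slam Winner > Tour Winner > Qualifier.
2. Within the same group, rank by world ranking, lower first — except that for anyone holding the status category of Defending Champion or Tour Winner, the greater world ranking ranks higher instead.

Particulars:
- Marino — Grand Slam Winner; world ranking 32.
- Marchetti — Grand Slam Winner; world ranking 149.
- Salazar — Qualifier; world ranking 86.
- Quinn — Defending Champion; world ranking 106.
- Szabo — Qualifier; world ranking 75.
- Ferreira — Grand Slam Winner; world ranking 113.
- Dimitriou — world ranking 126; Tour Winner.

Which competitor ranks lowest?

Salazar

By status category: Quinn (Defending Champion); then Marino, Ferreira and Marchetti (Grand Slam Winner); then Dimitriou (Tour Winner); then Szabo and Salazar (Qualifier).
Among Marino, Ferreira and Marchetti, by world ranking (lower first): Marino (32) before Ferreira (113) before Marchetti (149).
Among Szabo and Salazar, by world ranking (lower first): Szabo (75) before Salazar (86).
Order: Quinn, Marino, Ferreira, Marchetti, Dimitriou, Szabo, Salazar.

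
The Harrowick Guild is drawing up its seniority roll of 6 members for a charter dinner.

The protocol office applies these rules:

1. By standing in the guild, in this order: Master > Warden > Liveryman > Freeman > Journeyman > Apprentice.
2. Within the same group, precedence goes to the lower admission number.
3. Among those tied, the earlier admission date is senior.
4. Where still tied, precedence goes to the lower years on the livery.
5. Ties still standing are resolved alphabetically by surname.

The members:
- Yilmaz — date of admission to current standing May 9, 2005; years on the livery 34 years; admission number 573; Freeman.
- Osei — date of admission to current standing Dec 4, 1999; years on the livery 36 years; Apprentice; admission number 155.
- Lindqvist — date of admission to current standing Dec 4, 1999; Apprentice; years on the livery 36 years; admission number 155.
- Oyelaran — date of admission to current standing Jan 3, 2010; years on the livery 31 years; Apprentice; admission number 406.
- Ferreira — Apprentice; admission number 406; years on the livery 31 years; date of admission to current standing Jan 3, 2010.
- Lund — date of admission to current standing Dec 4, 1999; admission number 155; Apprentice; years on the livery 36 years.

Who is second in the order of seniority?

By standing in the guild: Yilmaz (Freeman); then Lindqvist, Lund, Osei, Ferreira and Oyelaran (Apprentice).
Among Lindqvist, Lund, Osei, Ferreira and Oyelaran, by admission number (lower first): Lindqvist, Lund and Osei (155) before Ferreira and Oyelaran (406).
Lindqvist, Lund and Osei all have date of admission to current standing Dec 4, 1999, so the next rule applies.
Lindqvist, Lund and Osei all have years on the livery 36 years, so the next rule applies.
Among Lindqvist, Lund and Osei, alphabetically by surname: Lindqvist before Lund before Osei.
Ferreira and Oyelaran both have date of admission to current standing Jan 3, 2010, so the next rule applies.
Ferreira and Oyelaran both have years on the livery 31 years, so the next rule applies.
Among Ferreira and Oyelaran, alphabetically by surname: Ferreira before Oyelaran.
Order: Yilmaz, Lindqvist, Lund, Osei, Ferreira, Oyelaran.

Lindqvist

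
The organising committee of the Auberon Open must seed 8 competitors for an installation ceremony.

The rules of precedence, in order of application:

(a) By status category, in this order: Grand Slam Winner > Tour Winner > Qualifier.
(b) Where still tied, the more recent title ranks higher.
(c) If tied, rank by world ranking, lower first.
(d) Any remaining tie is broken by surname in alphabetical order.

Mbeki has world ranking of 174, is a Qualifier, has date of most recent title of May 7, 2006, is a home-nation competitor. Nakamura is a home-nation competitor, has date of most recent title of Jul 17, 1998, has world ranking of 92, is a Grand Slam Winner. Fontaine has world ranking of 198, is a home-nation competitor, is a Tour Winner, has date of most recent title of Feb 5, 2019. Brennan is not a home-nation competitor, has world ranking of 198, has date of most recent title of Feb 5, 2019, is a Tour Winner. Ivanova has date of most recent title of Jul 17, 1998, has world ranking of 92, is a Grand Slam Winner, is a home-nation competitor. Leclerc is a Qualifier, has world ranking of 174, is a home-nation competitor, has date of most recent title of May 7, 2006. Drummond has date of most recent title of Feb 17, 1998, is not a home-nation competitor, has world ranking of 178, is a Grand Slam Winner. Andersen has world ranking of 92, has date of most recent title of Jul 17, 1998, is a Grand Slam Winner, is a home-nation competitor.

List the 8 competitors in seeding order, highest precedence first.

By status category: Andersen, Ivanova, Nakamura and Drummond (Grand Slam Winner); then Brennan and Fontaine (Tour Winner); then Leclerc and Mbeki (Qualifier).
Among Andersen, Ivanova, Nakamura and Drummond, by date of most recent title (later first): Andersen, Ivanova and Nakamura (Jul 17, 1998) before Drummond (Feb 17, 1998).
Andersen, Ivanova and Nakamura all have world ranking 92, so the next rule applies.
Among Andersen, Ivanova and Nakamura, alphabetically by surname: Andersen before Ivanova before Nakamura.
Brennan and Fontaine both have date of most recent title Feb 5, 2019, so the next rule applies.
Brennan and Fontaine both have world ranking 198, so the next rule applies.
Among Brennan and Fontaine, alphabetically by surname: Brennan before Fontaine.
Leclerc and Mbeki both have date of most recent title May 7, 2006, so the next rule applies.
Leclerc and Mbeki both have world ranking 174, so the next rule applies.
Among Leclerc and Mbeki, alphabetically by surname: Leclerc before Mbeki.
Full order: Andersen, Ivanova, Nakamura, Drummond, Brennan, Fontaine, Leclerc, Mbeki.

Andersen, Ivanova, Nakamura, Drummond, Brennan, Fontaine, Leclerc, Mbeki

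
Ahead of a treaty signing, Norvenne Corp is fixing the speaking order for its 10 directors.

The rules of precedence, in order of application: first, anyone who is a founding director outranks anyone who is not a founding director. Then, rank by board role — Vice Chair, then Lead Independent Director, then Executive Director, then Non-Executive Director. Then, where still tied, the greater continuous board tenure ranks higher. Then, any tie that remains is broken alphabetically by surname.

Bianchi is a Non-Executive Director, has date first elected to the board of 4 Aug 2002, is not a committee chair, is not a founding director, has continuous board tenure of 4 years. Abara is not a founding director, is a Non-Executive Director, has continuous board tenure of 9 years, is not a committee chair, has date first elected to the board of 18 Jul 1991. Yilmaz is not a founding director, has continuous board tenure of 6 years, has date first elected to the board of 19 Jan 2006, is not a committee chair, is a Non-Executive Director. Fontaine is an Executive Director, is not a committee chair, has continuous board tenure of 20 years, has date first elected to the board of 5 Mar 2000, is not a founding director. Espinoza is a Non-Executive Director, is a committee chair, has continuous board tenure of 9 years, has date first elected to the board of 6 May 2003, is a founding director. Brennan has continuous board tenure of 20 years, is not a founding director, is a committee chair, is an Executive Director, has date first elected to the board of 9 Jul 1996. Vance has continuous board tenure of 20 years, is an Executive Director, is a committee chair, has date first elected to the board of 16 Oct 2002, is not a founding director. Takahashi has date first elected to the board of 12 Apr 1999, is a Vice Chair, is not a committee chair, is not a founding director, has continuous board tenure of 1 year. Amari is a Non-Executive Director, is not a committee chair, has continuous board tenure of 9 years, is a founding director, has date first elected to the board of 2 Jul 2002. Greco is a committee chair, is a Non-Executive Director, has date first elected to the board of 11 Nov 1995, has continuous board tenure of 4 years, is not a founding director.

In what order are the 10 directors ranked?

Amari, Espinoza, Takahashi, Brennan, Fontaine, Vance, Abara, Yilmaz, Bianchi, Greco

By the first rule: Amari and Espinoza (both a founding director); then Takahashi, Brennan, Fontaine, Vance, Abara, Yilmaz, Bianchi and Greco (each not a founding director).
Amari and Espinoza are each Non-Executive Director, so the next rule applies.
Amari and Espinoza both have continuous board tenure 9 years, so the next rule applies.
Among Amari and Espinoza, alphabetically by surname: Amari before Espinoza.
Among Takahashi, Brennan, Fontaine, Vance, Abara, Yilmaz, Bianchi and Greco, by board role: Takahashi (Vice Chair) before Brennan, Fontaine and Vance (Executive Director) before Abara, Yilmaz, Bianchi and Greco (Non-Executive Director).
Brennan, Fontaine and Vance all have continuous board tenure 20 years, so the next rule applies.
Among Brennan, Fontaine and Vance, alphabetically by surname: Brennan before Fontaine before Vance.
Among Abara, Yilmaz, Bianchi and Greco, by continuous board tenure (higher first): Abara (9 years) before Yilmaz (6 years) before Bianchi and Greco (4 years).
Among Bianchi and Greco, alphabetically by surname: Bianchi before Greco.
Full order: Amari, Espinoza, Takahashi, Brennan, Fontaine, Vance, Abara, Yilmaz, Bianchi, Greco.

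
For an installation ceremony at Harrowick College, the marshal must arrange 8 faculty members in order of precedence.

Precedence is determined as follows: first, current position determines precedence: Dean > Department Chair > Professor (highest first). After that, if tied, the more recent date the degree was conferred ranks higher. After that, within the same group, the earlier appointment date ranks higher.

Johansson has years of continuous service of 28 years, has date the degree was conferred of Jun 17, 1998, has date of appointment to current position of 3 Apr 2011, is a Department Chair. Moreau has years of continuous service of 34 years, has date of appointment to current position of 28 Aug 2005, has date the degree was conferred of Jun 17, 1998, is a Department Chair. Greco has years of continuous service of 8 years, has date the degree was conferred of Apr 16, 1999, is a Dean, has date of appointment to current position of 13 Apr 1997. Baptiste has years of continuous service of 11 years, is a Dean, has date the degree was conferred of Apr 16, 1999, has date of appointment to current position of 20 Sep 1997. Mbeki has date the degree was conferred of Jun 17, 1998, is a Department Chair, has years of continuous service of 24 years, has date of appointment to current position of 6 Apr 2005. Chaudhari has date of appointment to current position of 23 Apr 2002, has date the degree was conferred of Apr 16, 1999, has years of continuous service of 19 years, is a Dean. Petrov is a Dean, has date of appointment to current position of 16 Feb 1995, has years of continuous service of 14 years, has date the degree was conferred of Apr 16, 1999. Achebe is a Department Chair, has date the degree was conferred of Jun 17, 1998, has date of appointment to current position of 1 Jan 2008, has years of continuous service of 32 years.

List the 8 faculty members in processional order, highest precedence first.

Petrov, Greco, Baptiste, Chaudhari, Mbeki, Moreau, Achebe, Johansson

By current position: Petrov, Greco, Baptiste and Chaudhari (Dean); then Mbeki, Moreau, Achebe and Johansson (Department Chair).
Petrov, Greco, Baptiste and Chaudhari all have date the degree was conferred Apr 16, 1999, so the next rule applies.
Among Petrov, Greco, Baptiste and Chaudhari, by date of appointment to current position (earlier first): Petrov (16 Feb 1995) before Greco (13 Apr 1997) before Baptiste (20 Sep 1997) before Chaudhari (23 Apr 2002).
Mbeki, Moreau, Achebe and Johansson all have date the degree was conferred Jun 17, 1998, so the next rule applies.
Among Mbeki, Moreau, Achebe and Johansson, by date of appointment to current position (earlier first): Mbeki (6 Apr 2005) before Moreau (28 Aug 2005) before Achebe (1 Jan 2008) before Johansson (3 Apr 2011).
Full order: Petrov, Greco, Baptiste, Chaudhari, Mbeki, Moreau, Achebe, Johansson.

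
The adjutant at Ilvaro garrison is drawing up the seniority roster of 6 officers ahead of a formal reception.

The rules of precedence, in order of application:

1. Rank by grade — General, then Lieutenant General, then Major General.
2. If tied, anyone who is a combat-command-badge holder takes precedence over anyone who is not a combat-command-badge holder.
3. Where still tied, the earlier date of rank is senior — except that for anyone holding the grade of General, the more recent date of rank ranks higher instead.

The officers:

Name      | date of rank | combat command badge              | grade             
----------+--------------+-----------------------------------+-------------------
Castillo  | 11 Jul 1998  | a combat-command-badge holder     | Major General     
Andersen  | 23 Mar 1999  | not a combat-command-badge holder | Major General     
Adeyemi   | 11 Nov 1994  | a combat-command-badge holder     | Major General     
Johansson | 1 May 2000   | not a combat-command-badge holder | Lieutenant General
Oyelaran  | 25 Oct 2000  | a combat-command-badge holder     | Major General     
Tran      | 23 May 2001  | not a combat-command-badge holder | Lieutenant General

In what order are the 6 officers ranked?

Johansson, Tran, Adeyemi, Castillo, Oyelaran, Andersen

By grade: Johansson and Tran (Lieutenant General); then Adeyemi, Castillo, Oyelaran and Andersen (Major General).
Johansson and Tran are each not a combat-command-badge holder, so the next rule applies.
Among Johansson and Tran, by date of rank (earlier first): Johansson (1 May 2000) before Tran (23 May 2001).
Among Adeyemi, Castillo, Oyelaran and Andersen, a combat-command-badge holder before not a combat-command-badge holder: Adeyemi, Castillo and Oyelaran (a combat-command-badge holder) before Andersen (not a combat-command-badge holder).
Among Adeyemi, Castillo and Oyelaran, by date of rank (earlier first): Adeyemi (11 Nov 1994) before Castillo (11 Jul 1998) before Oyelaran (25 Oct 2000).
Full order: Johansson, Tran, Adeyemi, Castillo, Oyelaran, Andersen.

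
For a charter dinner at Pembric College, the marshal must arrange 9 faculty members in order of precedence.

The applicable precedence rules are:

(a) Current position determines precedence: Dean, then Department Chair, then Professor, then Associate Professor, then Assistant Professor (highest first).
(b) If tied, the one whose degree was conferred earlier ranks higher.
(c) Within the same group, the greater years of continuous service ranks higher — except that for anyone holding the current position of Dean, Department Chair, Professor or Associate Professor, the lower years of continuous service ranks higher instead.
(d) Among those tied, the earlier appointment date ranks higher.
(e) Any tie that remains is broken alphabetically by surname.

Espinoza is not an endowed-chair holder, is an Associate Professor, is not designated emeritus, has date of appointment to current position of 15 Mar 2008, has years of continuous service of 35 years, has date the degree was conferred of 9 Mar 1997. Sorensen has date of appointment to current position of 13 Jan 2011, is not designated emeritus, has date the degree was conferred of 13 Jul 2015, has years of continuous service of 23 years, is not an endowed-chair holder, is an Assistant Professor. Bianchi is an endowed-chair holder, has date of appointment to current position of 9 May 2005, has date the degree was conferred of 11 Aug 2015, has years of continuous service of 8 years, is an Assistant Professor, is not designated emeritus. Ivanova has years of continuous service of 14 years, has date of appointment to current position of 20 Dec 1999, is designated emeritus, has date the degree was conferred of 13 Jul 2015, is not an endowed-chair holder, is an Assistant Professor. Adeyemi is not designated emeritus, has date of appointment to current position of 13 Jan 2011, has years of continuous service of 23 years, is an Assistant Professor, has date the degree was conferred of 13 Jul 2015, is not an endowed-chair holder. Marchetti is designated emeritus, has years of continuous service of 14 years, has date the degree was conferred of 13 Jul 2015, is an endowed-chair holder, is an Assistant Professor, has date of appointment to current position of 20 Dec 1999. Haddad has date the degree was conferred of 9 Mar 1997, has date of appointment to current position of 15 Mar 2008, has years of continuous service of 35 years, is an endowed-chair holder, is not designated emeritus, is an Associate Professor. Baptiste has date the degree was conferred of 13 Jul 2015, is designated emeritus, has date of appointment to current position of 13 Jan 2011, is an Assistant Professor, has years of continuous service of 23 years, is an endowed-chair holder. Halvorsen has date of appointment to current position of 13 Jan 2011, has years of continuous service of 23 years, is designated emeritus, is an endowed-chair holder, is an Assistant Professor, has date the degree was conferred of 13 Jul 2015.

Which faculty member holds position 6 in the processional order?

Sorensen

By current position: Espinoza and Haddad (Associate Professor); then Adeyemi, Baptiste, Halvorsen, Sorensen, Ivanova, Marchetti and Bianchi (Assistant Professor).
Espinoza and Haddad both have date the degree was conferred 9 Mar 1997, so the next rule applies.
Espinoza and Haddad both have years of continuous service 35 years, so the next rule applies.
Espinoza and Haddad both have date of appointment to current position 15 Mar 2008, so the next rule applies.
Among Espinoza and Haddad, alphabetically by surname: Espinoza before Haddad.
Among Adeyemi, Baptiste, Halvorsen, Sorensen, Ivanova, Marchetti and Bianchi, by date the degree was conferred (earlier first): Adeyemi, Baptiste, Halvorsen, Sorensen, Ivanova and Marchetti (13 Jul 2015) before Bianchi (11 Aug 2015).
Among Adeyemi, Baptiste, Halvorsen, Sorensen, Ivanova and Marchetti, by years of continuous service (higher first): Adeyemi, Baptiste, Halvorsen and Sorensen (23 years) before Ivanova and Marchetti (14 years).
Adeyemi, Baptiste, Halvorsen and Sorensen all have date of appointment to current position 13 Jan 2011, so the next rule applies.
Among Adeyemi, Baptiste, Halvorsen and Sorensen, alphabetically by surname: Adeyemi before Baptiste before Halvorsen before Sorensen.
Ivanova and Marchetti both have date of appointment to current position 20 Dec 1999, so the next rule applies.
Among Ivanova and Marchetti, alphabetically by surname: Ivanova before Marchetti.
Order: Espinoza, Haddad, Adeyemi, Baptiste, Halvorsen, Sorensen, Ivanova, Marchetti, Bianchi.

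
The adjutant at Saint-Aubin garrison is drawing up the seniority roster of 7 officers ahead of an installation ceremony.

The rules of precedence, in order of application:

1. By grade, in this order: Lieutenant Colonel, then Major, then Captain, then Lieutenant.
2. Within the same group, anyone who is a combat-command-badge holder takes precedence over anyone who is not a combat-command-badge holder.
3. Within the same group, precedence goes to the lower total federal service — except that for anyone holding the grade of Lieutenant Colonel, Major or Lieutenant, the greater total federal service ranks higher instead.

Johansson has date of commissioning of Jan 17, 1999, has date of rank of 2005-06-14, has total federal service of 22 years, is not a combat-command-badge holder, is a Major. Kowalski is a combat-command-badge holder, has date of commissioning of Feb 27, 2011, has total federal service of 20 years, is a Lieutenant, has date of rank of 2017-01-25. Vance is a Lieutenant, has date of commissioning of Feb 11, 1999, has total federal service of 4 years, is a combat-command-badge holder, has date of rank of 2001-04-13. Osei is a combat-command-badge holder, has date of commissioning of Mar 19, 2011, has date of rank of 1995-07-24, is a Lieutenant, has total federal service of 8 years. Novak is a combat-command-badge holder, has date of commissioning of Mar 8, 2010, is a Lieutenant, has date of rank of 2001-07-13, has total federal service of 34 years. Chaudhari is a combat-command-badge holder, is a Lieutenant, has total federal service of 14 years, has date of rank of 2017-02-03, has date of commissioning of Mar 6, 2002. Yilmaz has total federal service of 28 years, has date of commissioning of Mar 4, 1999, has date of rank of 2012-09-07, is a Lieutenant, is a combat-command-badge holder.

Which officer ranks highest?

By grade: Johansson (Major); then Novak, Yilmaz, Kowalski, Chaudhari, Osei and Vance (Lieutenant).
Novak, Yilmaz, Kowalski, Chaudhari, Osei and Vance are each a combat-command-badge holder, so the next rule applies.
Among Novak, Yilmaz, Kowalski, Chaudhari, Osei and Vance, by total federal service (higher first) (reversed rule for this group): Novak (34 years) before Yilmaz (28 years) before Kowalski (20 years) before Chaudhari (14 years) before Osei (8 years) before Vance (4 years).
Order: Johansson, Novak, Yilmaz, Kowalski, Chaudhari, Osei, Vance.

Johansson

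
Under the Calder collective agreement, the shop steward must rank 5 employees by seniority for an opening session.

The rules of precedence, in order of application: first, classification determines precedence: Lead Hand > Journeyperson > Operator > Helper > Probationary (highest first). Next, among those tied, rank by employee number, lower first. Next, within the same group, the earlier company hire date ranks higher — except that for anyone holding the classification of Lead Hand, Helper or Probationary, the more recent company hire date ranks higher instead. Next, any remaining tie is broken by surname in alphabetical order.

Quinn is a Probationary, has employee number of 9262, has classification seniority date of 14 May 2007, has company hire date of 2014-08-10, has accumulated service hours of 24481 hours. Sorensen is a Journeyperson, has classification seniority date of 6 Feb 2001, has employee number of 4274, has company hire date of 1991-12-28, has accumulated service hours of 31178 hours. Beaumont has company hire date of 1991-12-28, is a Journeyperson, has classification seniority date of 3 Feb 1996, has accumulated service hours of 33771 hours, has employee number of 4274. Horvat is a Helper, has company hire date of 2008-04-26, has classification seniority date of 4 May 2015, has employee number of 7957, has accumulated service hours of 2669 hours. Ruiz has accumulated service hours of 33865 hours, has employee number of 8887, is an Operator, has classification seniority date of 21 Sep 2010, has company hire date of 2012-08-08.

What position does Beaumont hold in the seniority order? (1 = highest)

By classification: Beaumont and Sorensen (Journeyperson); then Ruiz (Operator); then Horvat (Helper); then Quinn (Probationary).
Beaumont and Sorensen both have employee number 4274, so the next rule applies.
Beaumont and Sorensen both have company hire date 1991-12-28, so the next rule applies.
Among Beaumont and Sorensen, alphabetically by surname: Beaumont before Sorensen.
Order: Beaumont, Sorensen, Ruiz, Horvat, Quinn. So position 1.

1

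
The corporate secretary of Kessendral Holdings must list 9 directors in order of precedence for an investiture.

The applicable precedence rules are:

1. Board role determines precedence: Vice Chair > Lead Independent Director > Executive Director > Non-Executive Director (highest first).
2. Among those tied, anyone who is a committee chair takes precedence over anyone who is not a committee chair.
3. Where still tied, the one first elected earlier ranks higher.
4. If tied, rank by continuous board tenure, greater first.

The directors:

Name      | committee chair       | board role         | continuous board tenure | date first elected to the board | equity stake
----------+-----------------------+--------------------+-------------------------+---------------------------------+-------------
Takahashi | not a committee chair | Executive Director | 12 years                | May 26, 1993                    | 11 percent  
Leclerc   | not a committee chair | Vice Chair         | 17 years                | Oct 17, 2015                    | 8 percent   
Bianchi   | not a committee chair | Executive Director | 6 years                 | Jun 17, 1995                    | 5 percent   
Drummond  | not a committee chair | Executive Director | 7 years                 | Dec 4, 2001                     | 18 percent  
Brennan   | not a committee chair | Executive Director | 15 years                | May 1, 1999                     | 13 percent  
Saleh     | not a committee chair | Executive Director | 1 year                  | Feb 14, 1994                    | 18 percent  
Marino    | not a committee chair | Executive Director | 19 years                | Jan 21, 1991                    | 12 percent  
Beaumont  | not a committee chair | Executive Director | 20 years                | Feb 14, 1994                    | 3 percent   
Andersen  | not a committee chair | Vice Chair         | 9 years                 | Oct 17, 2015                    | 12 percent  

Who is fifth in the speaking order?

Beaumont

By board role: Leclerc and Andersen (Vice Chair); then Marino, Takahashi, Beaumont, Saleh, Bianchi, Brennan and Drummond (Executive Director).
Leclerc and Andersen are each not a committee chair, so the next rule applies.
Leclerc and Andersen both have date first elected to the board Oct 17, 2015, so the next rule applies.
Among Leclerc and Andersen, by continuous board tenure (higher first): Leclerc (17 years) before Andersen (9 years).
Marino, Takahashi, Beaumont, Saleh, Bianchi, Brennan and Drummond are each not a committee chair, so the next rule applies.
Among Marino, Takahashi, Beaumont, Saleh, Bianchi, Brennan and Drummond, by date first elected to the board (earlier first): Marino (Jan 21, 1991) before Takahashi (May 26, 1993) before Beaumont and Saleh (Feb 14, 1994) before Bianchi (Jun 17, 1995) before Brennan (May 1, 1999) before Drummond (Dec 4, 2001).
Among Beaumont and Saleh, by continuous board tenure (higher first): Beaumont (20 years) before Saleh (1 year).
Order: Leclerc, Andersen, Marino, Takahashi, Beaumont, Saleh, Bianchi, Brennan, Drummond.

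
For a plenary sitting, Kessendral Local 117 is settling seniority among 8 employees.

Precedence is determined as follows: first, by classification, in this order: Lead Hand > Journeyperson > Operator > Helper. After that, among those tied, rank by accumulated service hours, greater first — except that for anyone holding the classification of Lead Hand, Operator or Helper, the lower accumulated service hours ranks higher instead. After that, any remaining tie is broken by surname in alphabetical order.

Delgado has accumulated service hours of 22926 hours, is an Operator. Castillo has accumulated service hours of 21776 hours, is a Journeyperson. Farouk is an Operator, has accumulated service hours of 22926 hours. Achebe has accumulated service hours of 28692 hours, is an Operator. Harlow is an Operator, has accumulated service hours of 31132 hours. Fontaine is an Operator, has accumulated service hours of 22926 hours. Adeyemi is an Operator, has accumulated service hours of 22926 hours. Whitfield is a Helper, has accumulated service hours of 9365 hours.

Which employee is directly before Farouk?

Delgado

By classification: Castillo (Journeyperson); then Adeyemi, Delgado, Farouk, Fontaine, Achebe and Harlow (Operator); then Whitfield (Helper).
Among Adeyemi, Delgado, Farouk, Fontaine, Achebe and Harlow, by accumulated service hours (lower first) (reversed rule for this group): Adeyemi, Delgado, Farouk and Fontaine (22926 hours) before Achebe (28692 hours) before Harlow (31132 hours).
Among Adeyemi, Delgado, Farouk and Fontaine, alphabetically by surname: Adeyemi before Delgado before Farouk before Fontaine.
Order: Castillo, Adeyemi, Delgado, Farouk, Fontaine, Achebe, Harlow, Whitfield.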